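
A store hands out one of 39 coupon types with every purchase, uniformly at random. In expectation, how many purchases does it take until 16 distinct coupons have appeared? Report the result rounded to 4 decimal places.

20.2508

Going from k to k+1 distinct takes a geometric number of purchases with mean 39/(39-k).
Sum over k = 0,...,15: E = 39/39 + 39/38 + 39/37 + ... + 39/25 + 39/24 = 20.25081.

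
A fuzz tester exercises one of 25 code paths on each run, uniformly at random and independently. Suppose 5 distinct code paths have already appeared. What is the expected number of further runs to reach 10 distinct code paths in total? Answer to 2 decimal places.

6.99

From k distinct to k+1 distinct takes on average 25/(25-k) runs.
Sum over k = 5,...,9: E = 25/20 + 25/19 + 25/18 + 25/17 + 25/16 = 6.988.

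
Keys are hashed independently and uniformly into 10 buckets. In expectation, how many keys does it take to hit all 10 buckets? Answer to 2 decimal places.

29.29

Split into phases: going from k distinct to k+1 distinct takes on average 10/(10-k) keys.
E[T] = 10/10 + 10/9 + 10/8 + ... + 10/2 + 10/1 = 10·H_{10}.
H_{10} = 2.929, so E[T] = 29.290.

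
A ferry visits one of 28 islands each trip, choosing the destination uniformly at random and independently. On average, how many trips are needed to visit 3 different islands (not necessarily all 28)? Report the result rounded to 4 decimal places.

Going from k to k+1 distinct takes a geometric number of trips with mean 28/(28-k).
Sum over k = 0,...,2: E = 28/28 + 28/27 + 28/26 = 3.11396.

3.1140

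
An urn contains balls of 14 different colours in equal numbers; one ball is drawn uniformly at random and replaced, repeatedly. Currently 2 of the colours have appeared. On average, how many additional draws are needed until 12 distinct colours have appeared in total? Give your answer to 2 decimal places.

The wait to go from k to k+1 distinct colours is geometric with mean 14/(14-k).
Sum over k = 2,...,11: E = 14/12 + 14/11 + 14/10 + ... + 14/4 + 14/3 = 22.445.

22.44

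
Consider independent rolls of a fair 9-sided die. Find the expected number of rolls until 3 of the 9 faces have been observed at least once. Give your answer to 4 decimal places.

3.4107

With k distinct faces already seen, the next new one arrives after an expected 9/(9-k) rolls.
Sum over k = 0,...,2: E = 9/9 + 9/8 + 9/7 = 3.41071.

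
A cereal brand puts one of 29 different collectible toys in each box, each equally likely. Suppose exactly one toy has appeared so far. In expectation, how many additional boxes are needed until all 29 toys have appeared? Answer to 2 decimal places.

From k distinct to k+1 distinct takes on average 29/(29-k) boxes.
Sum over k = 1,...,28: E = 29/28 + 29/27 + 29/26 + ... + 29/2 + 29/1 = 113.888.

113.89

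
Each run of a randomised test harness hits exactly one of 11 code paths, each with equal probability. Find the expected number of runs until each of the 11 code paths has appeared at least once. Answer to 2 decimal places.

33.22

The wait to go from k to k+1 distinct code paths is geometric with mean 11/(11-k).
E[T] = 11/11 + 11/10 + 11/9 + ... + 11/2 + 11/1 = 11·H_{11}.
H_{11} = 3.020, so E[T] = 33.219.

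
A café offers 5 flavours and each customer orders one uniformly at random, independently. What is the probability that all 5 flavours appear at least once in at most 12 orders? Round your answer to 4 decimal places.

0.6780

By inclusion–exclusion over which flavours are missing,
P(all seen) = Σ_{j=0}^{5} (-1)^j C(5,j)((5-j)/5)^12
= 1.00000 - 0.34360 + 0.02177 - 0.00017 + 0.00000 - 0.00000
= 0.67800.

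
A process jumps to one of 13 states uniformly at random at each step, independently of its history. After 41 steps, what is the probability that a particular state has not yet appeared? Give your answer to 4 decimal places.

0.0376

Each step misses the fixed state with probability (13-1)/13 = 12/13, independently.
P(still missing after 41) = (12/13)^41 = 0.03756.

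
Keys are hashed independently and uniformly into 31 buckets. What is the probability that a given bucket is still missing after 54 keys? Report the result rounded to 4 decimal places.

On each key the fixed bucket fails to appear with probability 30/31.
P(still missing after 54) = (30/31)^54 = 0.17022.

0.1702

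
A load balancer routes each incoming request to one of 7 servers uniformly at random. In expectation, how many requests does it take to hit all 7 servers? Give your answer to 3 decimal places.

18.150

After k distinct servers have appeared, the next request gives a new one with probability (7-k)/7, so the expected wait for the (k+1)-th is 7/(7-k).
E[T] = 7/7 + 7/6 + 7/5 + ... + 7/2 + 7/1 = 7·H_{7}.
H_{7} = 2.5929, so E[T] = 18.1500.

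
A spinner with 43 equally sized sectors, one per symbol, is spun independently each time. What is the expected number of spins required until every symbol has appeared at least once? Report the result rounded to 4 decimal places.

187.0499

Split into phases: going from k distinct to k+1 distinct takes on average 43/(43-k) spins.
E[T] = 43/43 + 43/42 + 43/41 + ... + 43/2 + 43/1 = 43·H_{43}.
H_{43} = 4.35000, so E[T] = 187.04994.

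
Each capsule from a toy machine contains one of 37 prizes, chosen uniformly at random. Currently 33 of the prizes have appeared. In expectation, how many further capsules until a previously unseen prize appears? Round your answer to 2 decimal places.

9.25

The number of capsules until the next new prize is geometric with success probability 4/37, so its mean is 37/4.
E = 37/4 = 9.250.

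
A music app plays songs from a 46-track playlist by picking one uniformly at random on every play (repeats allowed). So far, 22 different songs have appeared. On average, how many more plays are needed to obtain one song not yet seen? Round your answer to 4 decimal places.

1.9167

The number of plays until the next new song is geometric with success probability 24/46, so its mean is 46/24.
E = 46/24 = 1.91667.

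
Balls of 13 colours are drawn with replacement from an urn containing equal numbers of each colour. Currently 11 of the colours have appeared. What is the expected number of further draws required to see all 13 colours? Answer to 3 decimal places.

19.500

The wait to go from k to k+1 distinct colours is geometric with mean 13/(13-k).
Sum over k = 11,...,12: E = 13/2 + 13/1 = 19.5000.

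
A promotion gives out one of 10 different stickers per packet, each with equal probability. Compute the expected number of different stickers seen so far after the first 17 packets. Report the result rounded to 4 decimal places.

For each sticker, P(seen in 17 packets) = 1 - (9/10)^17 = 0.83323.
By linearity of expectation, E[distinct seen] = 10·(1 - (9/10)^17) = 8.33228.

8.3323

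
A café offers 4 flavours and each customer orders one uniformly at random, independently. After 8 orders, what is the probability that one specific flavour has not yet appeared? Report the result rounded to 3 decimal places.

On each order the fixed flavour fails to appear with probability 3/4.
P(still missing after 8) = (3/4)^8 = 0.1001.

0.100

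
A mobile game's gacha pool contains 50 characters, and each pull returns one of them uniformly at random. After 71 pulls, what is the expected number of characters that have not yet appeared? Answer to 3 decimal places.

11.913

For each character, P(unseen after 71) = (49/50)^71 = 0.2383.
By linearity of expectation, E[unseen] = 50·(49/50)^71 = 11.9130.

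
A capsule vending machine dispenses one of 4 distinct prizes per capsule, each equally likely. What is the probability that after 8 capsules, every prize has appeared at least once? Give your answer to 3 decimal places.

0.623

Let A_i be the event that prize i is missing after 8 capsules. By inclusion–exclusion on the A_i,
P(all seen) = Σ_{j=0}^{4} (-1)^j C(4,j)((4-j)/4)^8
= 1.0000 - 0.4005 + 0.0234 - 0.0001 + 0.0000
= 0.6229.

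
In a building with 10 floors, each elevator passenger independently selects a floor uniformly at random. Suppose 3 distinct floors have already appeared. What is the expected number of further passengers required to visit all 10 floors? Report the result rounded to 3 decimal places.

The wait to go from k to k+1 distinct floors is geometric with mean 10/(10-k).
Sum over k = 3,...,9: E = 10/7 + 10/6 + 10/5 + ... + 10/2 + 10/1 = 25.9286.

25.929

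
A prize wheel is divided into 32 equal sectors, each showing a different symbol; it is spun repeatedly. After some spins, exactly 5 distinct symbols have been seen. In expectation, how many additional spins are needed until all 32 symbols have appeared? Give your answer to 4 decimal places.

The wait to go from k to k+1 distinct symbols is geometric with mean 32/(32-k).
Sum over k = 5,...,31: E = 32/27 + 32/26 + 32/25 + ... + 32/2 + 32/1 = 124.52662.

124.5266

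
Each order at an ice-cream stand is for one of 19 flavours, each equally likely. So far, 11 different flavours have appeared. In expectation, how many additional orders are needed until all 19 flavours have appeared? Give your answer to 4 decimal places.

With k distinct flavours already seen, the next new one takes an expected 19/(19-k) orders.
Sum over k = 11,...,18: E = 19/8 + 19/7 + 19/6 + ... + 19/2 + 19/1 = 51.63929.

51.6393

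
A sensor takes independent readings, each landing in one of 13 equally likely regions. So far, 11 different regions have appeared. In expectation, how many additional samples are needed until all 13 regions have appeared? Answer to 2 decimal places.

19.50

The wait to go from k to k+1 distinct regions is geometric with mean 13/(13-k).
Sum over k = 11,...,12: E = 13/2 + 13/1 = 19.500.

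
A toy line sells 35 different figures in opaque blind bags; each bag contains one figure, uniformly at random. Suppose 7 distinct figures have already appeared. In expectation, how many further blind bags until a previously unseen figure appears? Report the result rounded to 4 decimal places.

The number of blind bags until the next new figure is geometric with success probability 28/35, so its mean is 35/28.
E = 35/28 = 1.25000.

1.2500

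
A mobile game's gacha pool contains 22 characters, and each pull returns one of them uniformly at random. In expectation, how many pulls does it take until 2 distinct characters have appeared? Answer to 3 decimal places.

2.048

With k distinct characters already seen, the next new one arrives after an expected 22/(22-k) pulls.
Sum over k = 0,...,1: E = 22/22 + 22/21 = 2.0476.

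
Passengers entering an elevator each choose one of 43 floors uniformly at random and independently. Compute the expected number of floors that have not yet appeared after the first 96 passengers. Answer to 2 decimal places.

For each floor, P(unseen after 96) = (42/43)^96 = 0.104.
By linearity of expectation, E[unseen] = 43·(42/43)^96 = 4.492.

4.49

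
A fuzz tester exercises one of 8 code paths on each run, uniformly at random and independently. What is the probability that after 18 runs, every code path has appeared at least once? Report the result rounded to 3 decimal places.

By inclusion–exclusion over which code paths are missing,
P(all seen) = Σ_{j=0}^{8} (-1)^j C(8,j)((8-j)/8)^18
= 1.0000 - 0.7232 + 0.1579 - 0.0119 + 0.0003 - 0.0000 + 0.0000 - 0.0000 + 0.0000
= 0.4231.

0.423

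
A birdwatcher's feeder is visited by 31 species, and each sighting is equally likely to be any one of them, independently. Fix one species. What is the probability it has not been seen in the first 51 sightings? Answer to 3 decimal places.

0.188

On each sighting the fixed species fails to appear with probability 30/31.
P(still missing after 51) = (30/31)^51 = 0.1878.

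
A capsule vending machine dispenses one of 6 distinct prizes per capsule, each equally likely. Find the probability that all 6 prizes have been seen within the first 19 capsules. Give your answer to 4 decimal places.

Let A_i be the event that prize i is missing after 19 capsules. By inclusion–exclusion on the A_i,
P(all seen) = Σ_{j=0}^{6} (-1)^j C(6,j)((6-j)/6)^19
= 1.00000 - 0.18781 + 0.00677 - 0.00004 + 0.00000 - 0.00000 + 0.00000
= 0.81892.

0.8189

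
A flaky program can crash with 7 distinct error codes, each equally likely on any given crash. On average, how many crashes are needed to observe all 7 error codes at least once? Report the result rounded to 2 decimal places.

18.15

Split into phases: going from k distinct to k+1 distinct takes on average 7/(7-k) crashes.
E[T] = 7/7 + 7/6 + 7/5 + ... + 7/2 + 7/1 = 7·H_{7}.
H_{7} = 2.593, so E[T] = 18.150.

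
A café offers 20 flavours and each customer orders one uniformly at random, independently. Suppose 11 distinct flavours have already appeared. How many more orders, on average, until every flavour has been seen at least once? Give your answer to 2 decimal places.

The wait to go from k to k+1 distinct flavours is geometric with mean 20/(20-k).
Sum over k = 11,...,19: E = 20/9 + 20/8 + 20/7 + ... + 20/2 + 20/1 = 56.579.

56.58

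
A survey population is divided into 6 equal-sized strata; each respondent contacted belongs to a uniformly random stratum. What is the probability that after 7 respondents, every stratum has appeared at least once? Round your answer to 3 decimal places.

0.054

Let A_i be the event that stratum i is missing after 7 respondents. By inclusion–exclusion on the A_i,
P(all seen) = Σ_{j=0}^{6} (-1)^j C(6,j)((6-j)/6)^7
= 1.0000 - 1.6745 + 0.8779 - 0.1563 + 0.0069 - 0.0000 + 0.0000
= 0.0540.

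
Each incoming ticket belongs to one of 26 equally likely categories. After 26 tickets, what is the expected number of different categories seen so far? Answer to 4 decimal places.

16.6221

For each category, P(seen in 26 tickets) = 1 - (25/26)^26 = 0.63931.
By linearity of expectation, E[distinct seen] = 26·(1 - (25/26)^26) = 16.62208.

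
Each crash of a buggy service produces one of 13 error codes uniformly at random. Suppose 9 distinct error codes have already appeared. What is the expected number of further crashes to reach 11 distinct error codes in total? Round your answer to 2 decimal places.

7.58

From k distinct to k+1 distinct takes on average 13/(13-k) crashes.
Sum over k = 9,...,10: E = 13/4 + 13/3 = 7.583.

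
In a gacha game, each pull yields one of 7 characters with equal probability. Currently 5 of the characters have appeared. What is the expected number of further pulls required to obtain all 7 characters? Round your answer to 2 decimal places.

From k distinct to k+1 distinct takes on average 7/(7-k) pulls.
Sum over k = 5,...,6: E = 7/2 + 7/1 = 10.500.

10.50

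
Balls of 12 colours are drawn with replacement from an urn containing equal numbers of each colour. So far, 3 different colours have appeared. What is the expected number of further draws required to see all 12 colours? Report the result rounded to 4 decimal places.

The wait to go from k to k+1 distinct colours is geometric with mean 12/(12-k).
Sum over k = 3,...,11: E = 12/9 + 12/8 + 12/7 + ... + 12/2 + 12/1 = 33.94762.

33.9476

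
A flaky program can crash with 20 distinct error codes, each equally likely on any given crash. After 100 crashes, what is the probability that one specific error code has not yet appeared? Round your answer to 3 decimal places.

On each crash the fixed error code fails to appear with probability 19/20.
P(still missing after 100) = (19/20)^100 = 0.0059.

0.006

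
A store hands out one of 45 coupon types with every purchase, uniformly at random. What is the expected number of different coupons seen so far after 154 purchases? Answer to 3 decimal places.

43.587

For each coupon, P(seen in 154 purchases) = 1 - (44/45)^154 = 0.9686.
By linearity of expectation, E[distinct seen] = 45·(1 - (44/45)^154) = 43.5868.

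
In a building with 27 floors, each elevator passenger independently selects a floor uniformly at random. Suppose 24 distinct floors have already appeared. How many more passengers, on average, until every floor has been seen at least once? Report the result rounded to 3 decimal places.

The wait to go from k to k+1 distinct floors is geometric with mean 27/(27-k).
Sum over k = 24,...,26: E = 27/3 + 27/2 + 27/1 = 49.5000.

49.500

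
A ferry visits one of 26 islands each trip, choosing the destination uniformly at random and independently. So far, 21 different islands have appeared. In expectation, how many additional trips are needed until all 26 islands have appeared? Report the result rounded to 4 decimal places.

From k distinct to k+1 distinct takes on average 26/(26-k) trips.
Sum over k = 21,...,25: E = 26/5 + 26/4 + 26/3 + 26/2 + 26/1 = 59.36667.

59.3667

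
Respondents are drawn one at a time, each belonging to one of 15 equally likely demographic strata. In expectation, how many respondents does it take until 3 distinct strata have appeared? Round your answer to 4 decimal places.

3.2253

With k distinct strata already seen, the next new one arrives after an expected 15/(15-k) respondents.
Sum over k = 0,...,2: E = 15/15 + 15/14 + 15/13 = 3.22527.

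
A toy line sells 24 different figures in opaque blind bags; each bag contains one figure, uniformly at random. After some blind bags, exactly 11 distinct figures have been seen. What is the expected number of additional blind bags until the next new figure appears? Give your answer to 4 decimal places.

1.8462

Each blind bag yields a new figure with probability (24-11)/24 = 13/24, so the wait is geometric with mean 24/13.
E = 24/13 = 1.84615.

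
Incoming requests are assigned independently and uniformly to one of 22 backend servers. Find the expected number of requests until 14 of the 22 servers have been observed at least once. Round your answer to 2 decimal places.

21.41

With k distinct servers already seen, the next new one arrives after an expected 22/(22-k) requests.
Sum over k = 0,...,13: E = 22/22 + 22/21 + 22/20 + ... + 22/10 + 22/9 = 21.405.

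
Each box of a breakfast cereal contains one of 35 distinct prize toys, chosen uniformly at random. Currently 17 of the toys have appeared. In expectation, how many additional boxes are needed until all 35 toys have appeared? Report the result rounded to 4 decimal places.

122.3288

With k distinct toys already seen, the next new one takes an expected 35/(35-k) boxes.
Sum over k = 17,...,34: E = 35/18 + 35/17 + 35/16 + ... + 35/2 + 35/1 = 122.32878.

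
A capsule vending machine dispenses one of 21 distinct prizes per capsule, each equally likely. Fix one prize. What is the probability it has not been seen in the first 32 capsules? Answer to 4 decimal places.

0.2099

Each capsule misses the fixed prize with probability (21-1)/21 = 20/21, independently.
P(still missing after 32) = (20/21)^32 = 0.20987.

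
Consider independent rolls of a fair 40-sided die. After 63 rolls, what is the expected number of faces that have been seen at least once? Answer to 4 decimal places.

31.8838

For each face, P(seen in 63 rolls) = 1 - (39/40)^63 = 0.79710.
By linearity of expectation, E[distinct seen] = 40·(1 - (39/40)^63) = 31.88384.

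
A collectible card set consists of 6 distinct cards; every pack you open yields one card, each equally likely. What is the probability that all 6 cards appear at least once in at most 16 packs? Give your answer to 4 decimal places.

0.6980

By inclusion–exclusion over which cards are missing,
P(all seen) = Σ_{j=0}^{6} (-1)^j C(6,j)((6-j)/6)^16
= 1.00000 - 0.32453 + 0.02284 - 0.00031 + 0.00000 - 0.00000 + 0.00000
= 0.69800.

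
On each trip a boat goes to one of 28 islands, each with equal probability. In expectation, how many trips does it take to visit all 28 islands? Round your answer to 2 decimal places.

The wait to go from k to k+1 distinct islands is geometric with mean 28/(28-k).
E[T] = 28/28 + 28/27 + 28/26 + ... + 28/2 + 28/1 = 28·H_{28}.
H_{28} = 3.927, so E[T] = 109.961.

109.96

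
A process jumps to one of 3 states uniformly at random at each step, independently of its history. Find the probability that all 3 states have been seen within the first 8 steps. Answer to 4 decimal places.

Let A_i be the event that state i is missing after 8 steps. By inclusion–exclusion on the A_i,
P(all seen) = Σ_{j=0}^{3} (-1)^j C(3,j)((3-j)/3)^8
= 1.00000 - 0.11706 + 0.00046 - 0.00000
= 0.88340.

0.8834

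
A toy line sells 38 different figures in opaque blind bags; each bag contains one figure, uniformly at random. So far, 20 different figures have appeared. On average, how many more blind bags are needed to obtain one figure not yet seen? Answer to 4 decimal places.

The number of blind bags until the next new figure is geometric with success probability 18/38, so its mean is 38/18.
E = 38/18 = 2.11111.

2.1111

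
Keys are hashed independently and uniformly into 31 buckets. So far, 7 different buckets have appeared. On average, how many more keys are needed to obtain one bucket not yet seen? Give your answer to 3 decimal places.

1.292

The number of keys until the next new bucket is geometric with success probability 24/31, so its mean is 31/24.
E = 31/24 = 1.2917.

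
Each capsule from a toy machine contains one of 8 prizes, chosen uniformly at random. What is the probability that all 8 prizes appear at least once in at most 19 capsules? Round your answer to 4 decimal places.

0.4783

Let A_i be the event that prize i is missing after 19 capsules. By inclusion–exclusion on the A_i,
P(all seen) = Σ_{j=0}^{8} (-1)^j C(8,j)((8-j)/8)^19
= 1.00000 - 0.63277 + 0.11839 - 0.00741 + 0.00013 - 0.00000 + 0.00000 - 0.00000 + 0.00000
= 0.47835.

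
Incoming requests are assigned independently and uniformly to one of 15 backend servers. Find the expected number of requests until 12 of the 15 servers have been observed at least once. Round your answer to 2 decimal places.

22.27

With k distinct servers already seen, the next new one arrives after an expected 15/(15-k) requests.
Sum over k = 0,...,11: E = 15/15 + 15/14 + 15/13 + ... + 15/5 + 15/4 = 22.273.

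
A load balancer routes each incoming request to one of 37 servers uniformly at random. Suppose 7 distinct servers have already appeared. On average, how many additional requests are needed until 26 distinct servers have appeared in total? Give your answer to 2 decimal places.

36.08

With k distinct servers already seen, the next new one takes an expected 37/(37-k) requests.
Sum over k = 7,...,25: E = 37/30 + 37/29 + 37/28 + ... + 37/13 + 37/12 = 36.079.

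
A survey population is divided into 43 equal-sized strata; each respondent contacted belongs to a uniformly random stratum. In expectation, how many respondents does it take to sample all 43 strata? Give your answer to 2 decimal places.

After k distinct strata have appeared, the next respondent gives a new one with probability (43-k)/43, so the expected wait for the (k+1)-th is 43/(43-k).
E[T] = 43/43 + 43/42 + 43/41 + ... + 43/2 + 43/1 = 43·H_{43}.
H_{43} = 4.350, so E[T] = 187.050.

187.05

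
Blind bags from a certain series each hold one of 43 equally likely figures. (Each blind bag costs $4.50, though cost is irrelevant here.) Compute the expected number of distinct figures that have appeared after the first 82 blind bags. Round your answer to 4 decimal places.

For each figure, P(seen in 82 blind bags) = 1 - (42/43)^82 = 0.85478.
By linearity of expectation, E[distinct seen] = 43·(1 - (42/43)^82) = 36.75551.

36.7555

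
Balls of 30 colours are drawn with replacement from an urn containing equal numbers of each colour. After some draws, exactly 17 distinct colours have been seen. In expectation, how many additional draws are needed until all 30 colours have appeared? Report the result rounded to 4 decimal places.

95.4040

With k distinct colours already seen, the next new one takes an expected 30/(30-k) draws.
Sum over k = 17,...,29: E = 30/13 + 30/12 + 30/11 + ... + 30/2 + 30/1 = 95.40401.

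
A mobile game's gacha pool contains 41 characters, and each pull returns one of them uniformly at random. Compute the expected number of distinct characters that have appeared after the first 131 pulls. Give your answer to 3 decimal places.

For each character, P(seen in 131 pulls) = 1 - (40/41)^131 = 0.9606.
By linearity of expectation, E[distinct seen] = 41·(1 - (40/41)^131) = 39.3858.

39.386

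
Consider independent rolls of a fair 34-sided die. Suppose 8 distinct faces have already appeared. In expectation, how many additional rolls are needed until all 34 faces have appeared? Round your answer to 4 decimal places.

131.0503

With k distinct faces already seen, the next new one takes an expected 34/(34-k) rolls.
Sum over k = 8,...,33: E = 34/26 + 34/25 + 34/24 + ... + 34/2 + 34/1 = 131.05027.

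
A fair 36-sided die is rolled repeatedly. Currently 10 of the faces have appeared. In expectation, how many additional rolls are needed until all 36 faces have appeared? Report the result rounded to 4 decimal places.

138.7591

From k distinct to k+1 distinct takes on average 36/(36-k) rolls.
Sum over k = 10,...,35: E = 36/26 + 36/25 + 36/24 + ... + 36/2 + 36/1 = 138.75911.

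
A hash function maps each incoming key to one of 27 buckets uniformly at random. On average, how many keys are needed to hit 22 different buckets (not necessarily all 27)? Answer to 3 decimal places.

43.419

With k distinct buckets already seen, the next new one arrives after an expected 27/(27-k) keys.
Sum over k = 0,...,21: E = 27/27 + 27/26 + 27/25 + ... + 27/7 + 27/6 = 43.4193.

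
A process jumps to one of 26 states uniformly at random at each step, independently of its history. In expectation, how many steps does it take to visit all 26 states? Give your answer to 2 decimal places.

Split into phases: going from k distinct to k+1 distinct takes on average 26/(26-k) steps.
E[T] = 26/26 + 26/25 + 26/24 + ... + 26/2 + 26/1 = 26·H_{26}.
H_{26} = 3.854, so E[T] = 100.215.

100.21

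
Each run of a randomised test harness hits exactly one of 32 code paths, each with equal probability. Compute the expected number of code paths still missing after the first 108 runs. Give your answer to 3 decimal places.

For each code path, P(unseen after 108) = (31/32)^108 = 0.0324.
By linearity of expectation, E[unseen] = 32·(31/32)^108 = 1.0376.

1.038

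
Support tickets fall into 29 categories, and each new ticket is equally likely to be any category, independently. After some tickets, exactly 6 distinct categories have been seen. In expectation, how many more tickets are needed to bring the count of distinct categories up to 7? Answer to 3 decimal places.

1.261

From k distinct to k+1 distinct takes on average 29/(29-k) tickets.
Only the k = 6 term is needed: E = 29/23 = 1.2609.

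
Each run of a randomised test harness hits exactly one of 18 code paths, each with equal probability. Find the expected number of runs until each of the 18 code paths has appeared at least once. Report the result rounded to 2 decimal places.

62.91

After k distinct code paths have appeared, the next run gives a new one with probability (18-k)/18, so the expected wait for the (k+1)-th is 18/(18-k).
E[T] = 18/18 + 18/17 + 18/16 + ... + 18/2 + 18/1 = 18·H_{18}.
H_{18} = 3.495, so E[T] = 62.912.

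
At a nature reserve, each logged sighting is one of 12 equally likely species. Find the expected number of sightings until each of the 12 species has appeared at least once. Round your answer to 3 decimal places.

37.239

The wait to go from k to k+1 distinct species is geometric with mean 12/(12-k).
E[T] = 12/12 + 12/11 + 12/10 + ... + 12/2 + 12/1 = 12·H_{12}.
H_{12} = 3.1032, so E[T] = 37.2385.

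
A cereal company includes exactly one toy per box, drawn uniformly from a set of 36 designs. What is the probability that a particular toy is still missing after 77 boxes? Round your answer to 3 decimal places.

Each box misses the fixed toy with probability (36-1)/36 = 35/36, independently.
P(still missing after 77) = (35/36)^77 = 0.1143.

0.114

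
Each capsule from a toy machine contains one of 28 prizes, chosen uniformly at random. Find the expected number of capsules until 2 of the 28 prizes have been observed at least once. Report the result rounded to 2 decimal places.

2.04

With k distinct prizes already seen, the next new one arrives after an expected 28/(28-k) capsules.
Sum over k = 0,...,1: E = 28/28 + 28/27 = 2.037.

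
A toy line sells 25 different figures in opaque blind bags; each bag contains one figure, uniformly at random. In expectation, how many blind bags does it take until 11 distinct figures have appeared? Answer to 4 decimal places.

14.1099

With k distinct figures already seen, the next new one arrives after an expected 25/(25-k) blind bags.
Sum over k = 0,...,10: E = 25/25 + 25/24 + 25/23 + ... + 25/16 + 25/15 = 14.10990.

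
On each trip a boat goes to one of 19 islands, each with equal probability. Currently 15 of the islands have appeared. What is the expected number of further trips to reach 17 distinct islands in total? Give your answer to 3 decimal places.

With k distinct islands already seen, the next new one takes an expected 19/(19-k) trips.
Sum over k = 15,...,16: E = 19/4 + 19/3 = 11.0833.

11.083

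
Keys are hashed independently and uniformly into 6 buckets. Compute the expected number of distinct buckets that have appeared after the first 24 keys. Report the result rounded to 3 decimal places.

5.925

For each bucket, P(seen in 24 keys) = 1 - (5/6)^24 = 0.9874.
By linearity of expectation, E[distinct seen] = 6·(1 - (5/6)^24) = 5.9245.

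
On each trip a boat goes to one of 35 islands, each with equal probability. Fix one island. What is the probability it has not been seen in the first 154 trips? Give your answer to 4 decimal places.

0.0115

Each trip misses the fixed island with probability (35-1)/35 = 34/35, independently.
P(still missing after 154) = (34/35)^154 = 0.01152.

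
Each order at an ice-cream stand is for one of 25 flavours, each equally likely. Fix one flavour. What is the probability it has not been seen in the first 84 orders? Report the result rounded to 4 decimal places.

On each order the fixed flavour fails to appear with probability 24/25.
P(still missing after 84) = (24/25)^84 = 0.03242.

0.0324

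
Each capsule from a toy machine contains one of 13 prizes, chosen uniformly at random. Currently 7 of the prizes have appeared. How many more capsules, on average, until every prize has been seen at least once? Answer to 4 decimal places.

31.8500

With k distinct prizes already seen, the next new one takes an expected 13/(13-k) capsules.
Sum over k = 7,...,12: E = 13/6 + 13/5 + 13/4 + 13/3 + 13/2 + 13/1 = 31.85000.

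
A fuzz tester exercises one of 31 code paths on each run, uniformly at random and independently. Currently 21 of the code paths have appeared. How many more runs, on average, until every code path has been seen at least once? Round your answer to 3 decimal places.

90.798

The wait to go from k to k+1 distinct code paths is geometric with mean 31/(31-k).
Sum over k = 21,...,30: E = 31/10 + 31/9 + 31/8 + ... + 31/2 + 31/1 = 90.7980.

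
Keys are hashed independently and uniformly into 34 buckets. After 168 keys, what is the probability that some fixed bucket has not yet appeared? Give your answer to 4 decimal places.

0.0066

On each key the fixed bucket fails to appear with probability 33/34.
P(still missing after 168) = (33/34)^168 = 0.00664.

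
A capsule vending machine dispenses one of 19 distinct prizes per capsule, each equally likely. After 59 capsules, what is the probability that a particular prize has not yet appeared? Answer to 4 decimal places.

Each capsule misses the fixed prize with probability (19-1)/19 = 18/19, independently.
P(still missing after 59) = (18/19)^59 = 0.04117.

0.0412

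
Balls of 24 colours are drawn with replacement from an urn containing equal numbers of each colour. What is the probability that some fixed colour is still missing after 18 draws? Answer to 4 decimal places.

0.4648

On each draw the fixed colour fails to appear with probability 23/24.
P(still missing after 18) = (23/24)^18 = 0.46483.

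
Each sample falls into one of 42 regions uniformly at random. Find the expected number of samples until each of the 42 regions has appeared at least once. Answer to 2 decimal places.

181.72

Split into phases: going from k distinct to k+1 distinct takes on average 42/(42-k) samples.
E[T] = 42/42 + 42/41 + 42/40 + ... + 42/2 + 42/1 = 42·H_{42}.
H_{42} = 4.327, so E[T] = 181.723.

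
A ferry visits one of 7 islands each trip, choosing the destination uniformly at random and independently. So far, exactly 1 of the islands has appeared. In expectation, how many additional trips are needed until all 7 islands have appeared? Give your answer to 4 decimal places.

17.1500

From k distinct to k+1 distinct takes on average 7/(7-k) trips.
Sum over k = 1,...,6: E = 7/6 + 7/5 + 7/4 + 7/3 + 7/2 + 7/1 = 17.15000.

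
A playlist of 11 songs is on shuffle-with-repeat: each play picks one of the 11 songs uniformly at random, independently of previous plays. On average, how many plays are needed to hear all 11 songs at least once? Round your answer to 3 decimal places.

Split into phases: going from k distinct to k+1 distinct takes on average 11/(11-k) plays.
E[T] = 11/11 + 11/10 + 11/9 + ... + 11/2 + 11/1 = 11·H_{11}.
H_{11} = 3.0199, so E[T] = 33.2187.

33.219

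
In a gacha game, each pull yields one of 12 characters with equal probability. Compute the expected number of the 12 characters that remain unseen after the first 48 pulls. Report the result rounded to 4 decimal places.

0.1842

For each character, P(unseen after 48) = (11/12)^48 = 0.01535.
By linearity of expectation, E[unseen] = 12·(11/12)^48 = 0.18422.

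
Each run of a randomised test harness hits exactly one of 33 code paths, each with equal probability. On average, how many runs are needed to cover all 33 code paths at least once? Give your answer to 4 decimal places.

134.9303

Split into phases: going from k distinct to k+1 distinct takes on average 33/(33-k) runs.
E[T] = 33/33 + 33/32 + 33/31 + ... + 33/2 + 33/1 = 33·H_{33}.
H_{33} = 4.08880, so E[T] = 134.93034.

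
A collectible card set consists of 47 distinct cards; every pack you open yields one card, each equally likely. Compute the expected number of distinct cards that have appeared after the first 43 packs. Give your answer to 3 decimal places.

28.359

For each card, P(seen in 43 packs) = 1 - (46/47)^43 = 0.6034.
By linearity of expectation, E[distinct seen] = 47·(1 - (46/47)^43) = 28.3587.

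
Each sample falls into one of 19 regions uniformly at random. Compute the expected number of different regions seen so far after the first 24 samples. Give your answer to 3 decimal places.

13.810

For each region, P(seen in 24 samples) = 1 - (18/19)^24 = 0.7268.
By linearity of expectation, E[distinct seen] = 19·(1 - (18/19)^24) = 13.8095.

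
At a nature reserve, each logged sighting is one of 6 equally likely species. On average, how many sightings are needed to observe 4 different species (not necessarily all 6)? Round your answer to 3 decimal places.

With k distinct species already seen, the next new one arrives after an expected 6/(6-k) sightings.
Sum over k = 0,...,3: E = 6/6 + 6/5 + 6/4 + 6/3 = 5.7000.

5.700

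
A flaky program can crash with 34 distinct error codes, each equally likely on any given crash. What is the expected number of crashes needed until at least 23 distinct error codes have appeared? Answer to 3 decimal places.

37.343

Going from k to k+1 distinct takes a geometric number of crashes with mean 34/(34-k).
Sum over k = 0,...,22: E = 34/34 + 34/33 + 34/32 + ... + 34/13 + 34/12 = 37.3433.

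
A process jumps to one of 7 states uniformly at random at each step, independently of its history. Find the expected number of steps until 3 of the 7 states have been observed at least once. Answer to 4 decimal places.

3.5667

Going from k to k+1 distinct takes a geometric number of steps with mean 7/(7-k).
Sum over k = 0,...,2: E = 7/7 + 7/6 + 7/5 = 3.56667.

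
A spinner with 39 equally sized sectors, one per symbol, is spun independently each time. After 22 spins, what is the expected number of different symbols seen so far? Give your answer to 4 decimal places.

16.9767

For each symbol, P(seen in 22 spins) = 1 - (38/39)^22 = 0.43530.
By linearity of expectation, E[distinct seen] = 39·(1 - (38/39)^22) = 16.97670.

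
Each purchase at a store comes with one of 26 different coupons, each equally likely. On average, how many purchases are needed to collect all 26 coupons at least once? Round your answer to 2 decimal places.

After k distinct coupons have appeared, the next purchase gives a new one with probability (26-k)/26, so the expected wait for the (k+1)-th is 26/(26-k).
E[T] = 26/26 + 26/25 + 26/24 + ... + 26/2 + 26/1 = 26·H_{26}.
H_{26} = 3.854, so E[T] = 100.215.

100.21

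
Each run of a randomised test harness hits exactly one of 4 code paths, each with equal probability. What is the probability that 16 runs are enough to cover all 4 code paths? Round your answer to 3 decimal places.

By inclusion–exclusion over which code paths are missing,
P(all seen) = Σ_{j=0}^{4} (-1)^j C(4,j)((4-j)/4)^16
= 1.0000 - 0.0401 + 0.0001 - 0.0000 + 0.0000
= 0.9600.

0.960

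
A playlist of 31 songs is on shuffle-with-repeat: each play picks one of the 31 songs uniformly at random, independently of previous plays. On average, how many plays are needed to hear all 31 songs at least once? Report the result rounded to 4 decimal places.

124.8446

After k distinct songs have appeared, the next play gives a new one with probability (31-k)/31, so the expected wait for the (k+1)-th is 31/(31-k).
E[T] = 31/31 + 31/30 + 31/29 + ... + 31/2 + 31/1 = 31·H_{31}.
H_{31} = 4.02725, so E[T] = 124.84460.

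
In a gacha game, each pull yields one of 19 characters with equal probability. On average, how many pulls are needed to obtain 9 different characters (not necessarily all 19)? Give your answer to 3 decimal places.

With k distinct characters already seen, the next new one arrives after an expected 19/(19-k) pulls.
Sum over k = 0,...,8: E = 19/19 + 19/18 + 19/17 + ... + 19/12 + 19/11 = 11.7567.

11.757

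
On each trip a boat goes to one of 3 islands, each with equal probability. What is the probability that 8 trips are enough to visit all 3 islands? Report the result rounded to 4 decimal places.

By inclusion–exclusion over which islands are missing,
P(all seen) = Σ_{j=0}^{3} (-1)^j C(3,j)((3-j)/3)^8
= 1.00000 - 0.11706 + 0.00046 - 0.00000
= 0.88340.

0.8834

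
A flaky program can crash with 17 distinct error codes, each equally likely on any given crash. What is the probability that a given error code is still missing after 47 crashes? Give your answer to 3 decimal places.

Each crash misses the fixed error code with probability (17-1)/17 = 16/17, independently.
P(still missing after 47) = (16/17)^47 = 0.0579.

0.058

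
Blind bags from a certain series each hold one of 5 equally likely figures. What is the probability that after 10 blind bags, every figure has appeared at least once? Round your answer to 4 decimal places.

0.5225

Let A_i be the event that figure i is missing after 10 blind bags. By inclusion–exclusion on the A_i,
P(all seen) = Σ_{j=0}^{5} (-1)^j C(5,j)((5-j)/5)^10
= 1.00000 - 0.53687 + 0.06047 - 0.00105 + 0.00000 - 0.00000
= 0.52255.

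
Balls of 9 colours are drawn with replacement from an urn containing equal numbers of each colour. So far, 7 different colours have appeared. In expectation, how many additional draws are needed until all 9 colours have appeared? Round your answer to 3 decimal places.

13.500

With k distinct colours already seen, the next new one takes an expected 9/(9-k) draws.
Sum over k = 7,...,8: E = 9/2 + 9/1 = 13.5000.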